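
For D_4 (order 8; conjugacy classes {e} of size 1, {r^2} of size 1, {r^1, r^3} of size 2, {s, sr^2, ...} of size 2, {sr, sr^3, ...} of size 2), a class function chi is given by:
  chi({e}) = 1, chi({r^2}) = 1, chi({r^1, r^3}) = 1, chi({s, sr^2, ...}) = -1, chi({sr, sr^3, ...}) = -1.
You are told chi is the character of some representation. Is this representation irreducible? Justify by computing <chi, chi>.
Irreducible: <chi, chi> = 1.

Why: <chi, chi> = (1/|G|) sum_C |C| * |chi(C)|^2 = (1/8)[1*|1|^2 + 1*|1|^2 + 2*|1|^2 + 2*|-1|^2 + 2*|-1|^2]
  = (1/8)[(1) + (1) + (2) + (2) + (2)] = 8/8 = 1.
A character is irreducible iff <chi, chi> = 1, so this representation is irreducible.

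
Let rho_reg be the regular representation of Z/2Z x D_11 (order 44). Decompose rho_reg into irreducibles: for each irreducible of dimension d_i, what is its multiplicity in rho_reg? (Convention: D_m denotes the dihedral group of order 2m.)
Each irreducible V_i of dimension d_i appears with multiplicity d_i, i.e. rho_reg = (direct sum over all irreducibles V_i) d_i V_i. The irreducible dimensions for Z/2Z x D_11 are 1, 1, 1, 1, 2, 2, 2, 2, 2, 2, 2, 2, 2, 2: 4 irreducibles of dimension 1, each with multiplicity 1; 10 irreducibles of dimension 2, each with multiplicity 2. Total dimension 4*1*1 + 10*2*2 = 44 = |G|.

Proof sketch: General theorem: in the regular representation of a finite group G, each irreducible appears with multiplicity equal to its dimension. Check: dim(rho_reg) = sum d_i^2 = 1 + 1 + 1 + 1 + 4 + 4 + 4 + 4 + 4 + 4 + 4 + 4 + 4 + 4 = 44 = |G|.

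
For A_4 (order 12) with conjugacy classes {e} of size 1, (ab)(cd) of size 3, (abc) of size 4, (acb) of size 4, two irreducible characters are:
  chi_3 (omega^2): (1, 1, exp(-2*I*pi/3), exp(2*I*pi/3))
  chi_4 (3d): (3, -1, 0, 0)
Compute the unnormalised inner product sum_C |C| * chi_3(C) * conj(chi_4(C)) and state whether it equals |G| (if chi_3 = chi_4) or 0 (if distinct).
Sum = 0; so <chi_3, chi_4> = 0 (distinct irreducibles are orthogonal).

Details: Compute term by term over conjugacy classes (|C| * chi_3(C) * conj(chi_4(C))):
  1*(1)*conj(3) + 3*(1)*conj(-1) + 4*(exp(-2*I*pi/3))*conj(0) + 4*(exp(2*I*pi/3))*conj(0)
  = (3) + (-3) + (0) + (0)
  = 0.
(Exp terms are combined using exp(i*s)*conj(exp(i*t)) = exp(i*(s-t)), and sums of them are collapsed using the identity that for every m > 1 the m distinct m-th roots of unity sum to 0, e.g. 1 + exp(2*I*pi/3) + exp(-2*I*pi/3) = 0.)
Dividing by |G| = 12 gives 0/12 = 0, matching the row-orthogonality relation <chi_3, chi_4> = [chi_3 = chi_4].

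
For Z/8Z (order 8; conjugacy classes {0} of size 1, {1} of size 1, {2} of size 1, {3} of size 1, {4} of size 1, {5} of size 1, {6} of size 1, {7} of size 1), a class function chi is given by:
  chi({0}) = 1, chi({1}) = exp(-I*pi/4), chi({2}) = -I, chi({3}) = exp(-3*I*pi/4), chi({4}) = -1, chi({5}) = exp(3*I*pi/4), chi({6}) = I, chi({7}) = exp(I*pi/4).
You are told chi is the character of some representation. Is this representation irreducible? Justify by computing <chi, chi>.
Irreducible: <chi, chi> = 1.

Reasoning: <chi, chi> = (1/|G|) sum_C |C| * |chi(C)|^2 = (1/8)[1*|1|^2 + 1*|exp(-I*pi/4)|^2 + 1*|-I|^2 + 1*|exp(-3*I*pi/4)|^2 + 1*|-1|^2 + 1*|exp(3*I*pi/4)|^2 + 1*|I|^2 + 1*|exp(I*pi/4)|^2]
  = (1/8)[(1) + (1) + (1) + (1) + (1) + (1) + (1) + (1)] = 8/8 = 1.
(Exp terms are combined using exp(i*s)*conj(exp(i*t)) = exp(i*(s-t)), and sums of them are collapsed using the identity that for every m > 1 the m distinct m-th roots of unity sum to 0, e.g. 1 + exp(2*I*pi/3) + exp(-2*I*pi/3) = 0.)
A character is irreducible iff <chi, chi> = 1, so this representation is irreducible.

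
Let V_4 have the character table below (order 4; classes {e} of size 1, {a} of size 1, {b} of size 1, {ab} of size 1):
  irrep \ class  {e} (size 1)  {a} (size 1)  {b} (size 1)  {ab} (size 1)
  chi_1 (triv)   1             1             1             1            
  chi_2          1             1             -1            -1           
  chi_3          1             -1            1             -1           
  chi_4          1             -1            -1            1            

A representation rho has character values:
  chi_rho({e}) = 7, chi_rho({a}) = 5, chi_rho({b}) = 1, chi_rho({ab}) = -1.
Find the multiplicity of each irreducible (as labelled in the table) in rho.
Multiplicities: chi_1: 3, chi_2: 3, chi_3: 1, chi_4: 0.

Solution. Use <chi_rho, chi> = (1/|G|) sum_C |C| * chi_rho(C) * conj(chi(C)) with |G| = 4 for each irreducible chi in the table:
  <chi_rho, chi_1> = (1/4)[1*(7)*conj(1) + 1*(5)*conj(1) + 1*(1)*conj(1) + 1*(-1)*conj(1)]
      = (1/4)[(7) + (5) + (1) + (-1)] = 12/4 = 3
  <chi_rho, chi_2> = (1/4)[1*(7)*conj(1) + 1*(5)*conj(1) + 1*(1)*conj(-1) + 1*(-1)*conj(-1)]
      = (1/4)[(7) + (5) + (-1) + (1)] = 12/4 = 3
  <chi_rho, chi_3> = (1/4)[1*(7)*conj(1) + 1*(5)*conj(-1) + 1*(1)*conj(1) + 1*(-1)*conj(-1)]
      = (1/4)[(7) + (-5) + (1) + (1)] = 4/4 = 1
  <chi_rho, chi_4> = (1/4)[1*(7)*conj(1) + 1*(5)*conj(-1) + 1*(1)*conj(-1) + 1*(-1)*conj(1)]
      = (1/4)[(7) + (-5) + (-1) + (-1)] = 0/4 = 0
Dimension check: dim(rho) = sum (mult * dim) = 3*1 + 3*1 + 1*1 + 0*1 = 7 = chi_rho(e) = 7.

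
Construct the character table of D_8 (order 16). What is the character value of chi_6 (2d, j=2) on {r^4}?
Conjugacy classes: {e} of size 1, {r^4} of size 1, {r^1, r^7} of size 2, {r^2, r^6} of size 2, {r^3, r^5} of size 2, {s, sr^2, ...} of size 4, {sr, sr^3, ...} of size 4.
Character table:
  irrep \ class              {e} (size 1)  {r^4} (size 1)  {r^1, r^7} (size 2)  {r^2, r^6} (size 2)  {r^3, r^5} (size 2)  {s, sr^2, ...} (size 4)  {sr, sr^3, ...} (size 4)
  chi_1 (triv)               1             1               1                    1                    1                    1                        1                       
  chi_2 (sign: r->1, s->-1)  1             1               1                    1                    1                    -1                       -1                      
  chi_3 (r->-1, s->1)        1             1               -1                   1                    -1                   1                        -1                      
  chi_4 (r->-1, s->-1)       1             1               -1                   1                    -1                   -1                       1                       
  chi_5 (2d, j=1)            2             -2              sqrt(2)              0                    -sqrt(2)             0                        0                       
  chi_6 (2d, j=2)            2             2               0                    -2                   0                    0                        0                       
  chi_7 (2d, j=3)            2             -2              -sqrt(2)             0                    sqrt(2)              0                        0                       

Spot check: chi_6 (2d, j=2) on {r^4} = 2.

Reasoning: D_8 has order 2*8 = 16 with 7 conjugacy classes, hence 7 irreducibles. Sum of squared dims 1 + 1 + 1 + 1 + 4 + 4 + 4 = 16 = |G|. Linear characters come from the abelianisation; the 2-dimensional irreps have character r^k -> 2*cos(2*pi*j*k/8), reflections -> 0.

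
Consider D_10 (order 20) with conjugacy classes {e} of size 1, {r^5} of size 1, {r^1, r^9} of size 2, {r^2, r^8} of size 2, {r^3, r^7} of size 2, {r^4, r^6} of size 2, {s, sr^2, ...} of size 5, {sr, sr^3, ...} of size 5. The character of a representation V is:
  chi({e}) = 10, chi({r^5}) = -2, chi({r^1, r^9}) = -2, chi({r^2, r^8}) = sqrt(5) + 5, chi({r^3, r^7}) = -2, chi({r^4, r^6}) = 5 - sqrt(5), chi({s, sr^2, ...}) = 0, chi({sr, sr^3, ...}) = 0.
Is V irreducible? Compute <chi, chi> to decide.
Not irreducible (reducible): <chi, chi> = 12 > 1.

Explanation: <chi, chi> = (1/|G|) sum_C |C| * |chi(C)|^2 = (1/20)[1*|10|^2 + 1*|-2|^2 + 2*|-2|^2 + 2*|sqrt(5) + 5|^2 + 2*|-2|^2 + 2*|5 - sqrt(5)|^2 + 5*|0|^2 + 5*|0|^2]
  = (1/20)[(100) + (4) + (8) + (20*sqrt(5) + 60) + (8) + (60 - 20*sqrt(5)) + (0) + (0)] = 240/20 = 12.
A character is irreducible iff <chi, chi> = 1, so this representation is reducible.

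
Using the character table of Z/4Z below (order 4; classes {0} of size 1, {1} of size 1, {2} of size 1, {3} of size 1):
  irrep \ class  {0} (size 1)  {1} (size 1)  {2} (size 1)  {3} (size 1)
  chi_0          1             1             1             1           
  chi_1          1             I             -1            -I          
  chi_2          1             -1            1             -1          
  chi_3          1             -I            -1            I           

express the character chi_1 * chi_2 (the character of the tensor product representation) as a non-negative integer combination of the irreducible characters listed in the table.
chi_1 tensor chi_2 = chi_3 (all other irreducibles have multiplicity 0).

Argument: The character of a tensor product is the pointwise product (chi_1 * chi_2)(C) = chi_1(C) * chi_2(C):
  {0}: (1)*(1), {1}: (I)*(-1), {2}: (-1)*(1), {3}: (-I)*(-1)
so (chi_1 * chi_2) takes values
  {0} -> 1, {1} -> -I, {2} -> -1, {3} -> I.
Now take the inner product of this character with each irreducible chi from the table, <chi_1*chi_2, chi> = (1/4) sum_C |C| (chi_1*chi_2)(C) conj(chi(C)):
  <chi_1*chi_2, chi_0> = (1/4)[1*(1)*conj(1) + 1*(-I)*conj(1) + 1*(-1)*conj(1) + 1*(I)*conj(1)]
      = (1/4)[(1) + (-I) + (-1) + (I)] = 0/4 = 0
  <chi_1*chi_2, chi_1> = (1/4)[1*(1)*conj(1) + 1*(-I)*conj(I) + 1*(-1)*conj(-1) + 1*(I)*conj(-I)]
      = (1/4)[(1) + (-1) + (1) + (-1)] = 0/4 = 0
  <chi_1*chi_2, chi_2> = (1/4)[1*(1)*conj(1) + 1*(-I)*conj(-1) + 1*(-1)*conj(1) + 1*(I)*conj(-1)]
      = (1/4)[(1) + (I) + (-1) + (-I)] = 0/4 = 0
  <chi_1*chi_2, chi_3> = (1/4)[1*(1)*conj(1) + 1*(-I)*conj(-I) + 1*(-1)*conj(-1) + 1*(I)*conj(I)]
      = (1/4)[(1) + (1) + (1) + (1)] = 4/4 = 1
(Exp terms are combined using exp(i*s)*conj(exp(i*t)) = exp(i*(s-t)), and sums of them are collapsed using the identity that for every m > 1 the m distinct m-th roots of unity sum to 0, e.g. 1 + exp(2*I*pi/3) + exp(-2*I*pi/3) = 0.)
Hence the multiplicities are chi_3: 1. Dimension check: dim(chi_1)*dim(chi_2) = 1*1 = 1 and sum (mult * dim) = 1*1 = 1.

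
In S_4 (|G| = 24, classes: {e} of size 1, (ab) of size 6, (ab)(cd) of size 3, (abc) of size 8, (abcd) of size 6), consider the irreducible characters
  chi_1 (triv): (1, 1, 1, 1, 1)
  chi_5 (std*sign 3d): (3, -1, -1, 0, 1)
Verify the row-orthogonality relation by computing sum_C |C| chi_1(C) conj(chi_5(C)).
Sum = 0; so <chi_1, chi_5> = 0 (distinct irreducibles are orthogonal).

Why: Compute term by term over conjugacy classes (|C| * chi_1(C) * conj(chi_5(C))):
  1*(1)*conj(3) + 6*(1)*conj(-1) + 3*(1)*conj(-1) + 8*(1)*conj(0) + 6*(1)*conj(1)
  = (3) + (-6) + (-3) + (0) + (6)
  = 0.
Dividing by |G| = 24 gives 0/24 = 0, matching the row-orthogonality relation <chi_1, chi_5> = [chi_1 = chi_5].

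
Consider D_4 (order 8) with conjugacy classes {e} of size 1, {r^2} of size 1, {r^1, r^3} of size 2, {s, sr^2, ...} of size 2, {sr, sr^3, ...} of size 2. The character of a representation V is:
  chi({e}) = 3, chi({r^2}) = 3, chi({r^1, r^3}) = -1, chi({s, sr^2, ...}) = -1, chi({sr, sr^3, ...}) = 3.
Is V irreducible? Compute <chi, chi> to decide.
Not irreducible (reducible): <chi, chi> = 5 > 1.

Working: <chi, chi> = (1/|G|) sum_C |C| * |chi(C)|^2 = (1/8)[1*|3|^2 + 1*|3|^2 + 2*|-1|^2 + 2*|-1|^2 + 2*|3|^2]
  = (1/8)[(9) + (9) + (2) + (2) + (18)] = 40/8 = 5.
A character is irreducible iff <chi, chi> = 1, so this representation is reducible.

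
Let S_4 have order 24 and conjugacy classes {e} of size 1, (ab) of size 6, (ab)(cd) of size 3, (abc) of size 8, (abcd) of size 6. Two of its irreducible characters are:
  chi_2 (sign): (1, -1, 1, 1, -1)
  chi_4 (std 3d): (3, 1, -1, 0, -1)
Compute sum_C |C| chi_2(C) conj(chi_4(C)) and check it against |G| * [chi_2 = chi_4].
Sum = 0; so <chi_2, chi_4> = 0 (distinct irreducibles are orthogonal).

Working: Compute term by term over conjugacy classes (|C| * chi_2(C) * conj(chi_4(C))):
  1*(1)*conj(3) + 6*(-1)*conj(1) + 3*(1)*conj(-1) + 8*(1)*conj(0) + 6*(-1)*conj(-1)
  = (3) + (-6) + (-3) + (0) + (6)
  = 0.
Dividing by |G| = 24 gives 0/24 = 0, matching the row-orthogonality relation <chi_2, chi_4> = [chi_2 = chi_4].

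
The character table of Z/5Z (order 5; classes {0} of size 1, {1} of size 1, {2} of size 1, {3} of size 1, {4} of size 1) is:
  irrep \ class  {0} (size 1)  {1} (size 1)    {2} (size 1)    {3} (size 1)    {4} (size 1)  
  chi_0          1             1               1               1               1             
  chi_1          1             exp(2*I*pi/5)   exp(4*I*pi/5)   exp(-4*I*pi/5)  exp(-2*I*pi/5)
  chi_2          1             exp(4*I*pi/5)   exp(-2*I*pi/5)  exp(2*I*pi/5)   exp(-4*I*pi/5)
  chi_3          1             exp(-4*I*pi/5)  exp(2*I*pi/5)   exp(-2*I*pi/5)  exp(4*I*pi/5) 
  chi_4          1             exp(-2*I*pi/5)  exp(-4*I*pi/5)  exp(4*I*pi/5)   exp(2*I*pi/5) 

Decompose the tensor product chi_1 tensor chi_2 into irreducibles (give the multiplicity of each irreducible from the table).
chi_1 tensor chi_2 = chi_3 (all other irreducibles have multiplicity 0).

Working: The character of a tensor product is the pointwise product (chi_1 * chi_2)(C) = chi_1(C) * chi_2(C):
  {0}: (1)*(1), {1}: (exp(2*I*pi/5))*(exp(4*I*pi/5)), {2}: (exp(4*I*pi/5))*(exp(-2*I*pi/5)), {3}: (exp(-4*I*pi/5))*(exp(2*I*pi/5)), {4}: (exp(-2*I*pi/5))*(exp(-4*I*pi/5))
so (chi_1 * chi_2) takes values
  {0} -> 1, {1} -> exp(-4*I*pi/5), {2} -> exp(2*I*pi/5), {3} -> exp(-2*I*pi/5), {4} -> exp(4*I*pi/5).
Now take the inner product of this character with each irreducible chi from the table, <chi_1*chi_2, chi> = (1/5) sum_C |C| (chi_1*chi_2)(C) conj(chi(C)):
  <chi_1*chi_2, chi_0> = (1/5)[1*(1)*conj(1) + 1*(exp(-4*I*pi/5))*conj(1) + 1*(exp(2*I*pi/5))*conj(1) + 1*(exp(-2*I*pi/5))*conj(1) + 1*(exp(4*I*pi/5))*conj(1)]
      = (1/5)[(1) + (exp(-4*I*pi/5)) + (exp(2*I*pi/5)) + (exp(-2*I*pi/5)) + (exp(4*I*pi/5))] = 0/5 = 0
  <chi_1*chi_2, chi_1> = (1/5)[1*(1)*conj(1) + 1*(exp(-4*I*pi/5))*conj(exp(2*I*pi/5)) + 1*(exp(2*I*pi/5))*conj(exp(4*I*pi/5)) + 1*(exp(-2*I*pi/5))*conj(exp(-4*I*pi/5)) + 1*(exp(4*I*pi/5))*conj(exp(-2*I*pi/5))]
      = (1/5)[(1) + (exp(4*I*pi/5)) + (exp(-2*I*pi/5)) + (exp(2*I*pi/5)) + (exp(-4*I*pi/5))] = 0/5 = 0
  <chi_1*chi_2, chi_2> = (1/5)[1*(1)*conj(1) + 1*(exp(-4*I*pi/5))*conj(exp(4*I*pi/5)) + 1*(exp(2*I*pi/5))*conj(exp(-2*I*pi/5)) + 1*(exp(-2*I*pi/5))*conj(exp(2*I*pi/5)) + 1*(exp(4*I*pi/5))*conj(exp(-4*I*pi/5))]
      = (1/5)[(1) + (exp(2*I*pi/5)) + (exp(4*I*pi/5)) + (exp(-4*I*pi/5)) + (exp(-2*I*pi/5))] = 0/5 = 0
  <chi_1*chi_2, chi_3> = (1/5)[1*(1)*conj(1) + 1*(exp(-4*I*pi/5))*conj(exp(-4*I*pi/5)) + 1*(exp(2*I*pi/5))*conj(exp(2*I*pi/5)) + 1*(exp(-2*I*pi/5))*conj(exp(-2*I*pi/5)) + 1*(exp(4*I*pi/5))*conj(exp(4*I*pi/5))]
      = (1/5)[(1) + (1) + (1) + (1) + (1)] = 5/5 = 1
  <chi_1*chi_2, chi_4> = (1/5)[1*(1)*conj(1) + 1*(exp(-4*I*pi/5))*conj(exp(-2*I*pi/5)) + 1*(exp(2*I*pi/5))*conj(exp(-4*I*pi/5)) + 1*(exp(-2*I*pi/5))*conj(exp(4*I*pi/5)) + 1*(exp(4*I*pi/5))*conj(exp(2*I*pi/5))]
      = (1/5)[(1) + (exp(-2*I*pi/5)) + (exp(-4*I*pi/5)) + (exp(4*I*pi/5)) + (exp(2*I*pi/5))] = 0/5 = 0
(Exp terms are combined using exp(i*s)*conj(exp(i*t)) = exp(i*(s-t)), and sums of them are collapsed using the identity that for every m > 1 the m distinct m-th roots of unity sum to 0, e.g. 1 + exp(2*I*pi/3) + exp(-2*I*pi/3) = 0.)
Hence the multiplicities are chi_3: 1. Dimension check: dim(chi_1)*dim(chi_2) = 1*1 = 1 and sum (mult * dim) = 1*1 = 1.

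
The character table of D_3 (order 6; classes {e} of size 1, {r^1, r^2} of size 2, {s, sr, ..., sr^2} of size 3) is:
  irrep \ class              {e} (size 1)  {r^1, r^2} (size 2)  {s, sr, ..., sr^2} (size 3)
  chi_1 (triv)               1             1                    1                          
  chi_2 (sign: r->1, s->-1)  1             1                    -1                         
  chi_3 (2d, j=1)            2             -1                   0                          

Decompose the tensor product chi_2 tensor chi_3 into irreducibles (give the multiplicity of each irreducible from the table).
chi_2 tensor chi_3 = chi_3 (all other irreducibles have multiplicity 0).

Solution. The character of a tensor product is the pointwise product (chi_2 * chi_3)(C) = chi_2(C) * chi_3(C):
  {e}: (1)*(2), {r^1, r^2}: (1)*(-1), {s, sr, ..., sr^2}: (-1)*(0)
so (chi_2 * chi_3) takes values
  {e} -> 2, {r^1, r^2} -> -1, {s, sr, ..., sr^2} -> 0.
Now take the inner product of this character with each irreducible chi from the table, <chi_2*chi_3, chi> = (1/6) sum_C |C| (chi_2*chi_3)(C) conj(chi(C)):
  <chi_2*chi_3, chi_1> = (1/6)[1*(2)*conj(1) + 2*(-1)*conj(1) + 3*(0)*conj(1)]
      = (1/6)[(2) + (-2) + (0)] = 0/6 = 0
  <chi_2*chi_3, chi_2> = (1/6)[1*(2)*conj(1) + 2*(-1)*conj(1) + 3*(0)*conj(-1)]
      = (1/6)[(2) + (-2) + (0)] = 0/6 = 0
  <chi_2*chi_3, chi_3> = (1/6)[1*(2)*conj(2) + 2*(-1)*conj(-1) + 3*(0)*conj(0)]
      = (1/6)[(4) + (2) + (0)] = 6/6 = 1
Hence the multiplicities are chi_3: 1. Dimension check: dim(chi_2)*dim(chi_3) = 1*2 = 2 and sum (mult * dim) = 1*2 = 2.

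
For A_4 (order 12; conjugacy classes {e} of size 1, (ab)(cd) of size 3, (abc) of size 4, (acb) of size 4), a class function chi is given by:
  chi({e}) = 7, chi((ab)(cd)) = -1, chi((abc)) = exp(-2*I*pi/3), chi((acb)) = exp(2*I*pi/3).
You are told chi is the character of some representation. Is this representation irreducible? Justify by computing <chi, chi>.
Not irreducible (reducible): <chi, chi> = 5 > 1.

Working: <chi, chi> = (1/|G|) sum_C |C| * |chi(C)|^2 = (1/12)[1*|7|^2 + 3*|-1|^2 + 4*|exp(-2*I*pi/3)|^2 + 4*|exp(2*I*pi/3)|^2]
  = (1/12)[(49) + (3) + (4) + (4)] = 60/12 = 5.
(Exp terms are combined using exp(i*s)*conj(exp(i*t)) = exp(i*(s-t)), and sums of them are collapsed using the identity that for every m > 1 the m distinct m-th roots of unity sum to 0, e.g. 1 + exp(2*I*pi/3) + exp(-2*I*pi/3) = 0.)
A character is irreducible iff <chi, chi> = 1, so this representation is reducible.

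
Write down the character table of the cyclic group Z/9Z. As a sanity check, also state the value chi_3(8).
Character table of Z/9Z (irreps indexed chi_0,...,chi_8 with chi_k(m) = zeta_9^(k*m), zeta_9 = exp(2*pi*i/9)):
  irrep \ class  {0} (size 1)  {1} (size 1)    {2} (size 1)    {3} (size 1)    {4} (size 1)    {5} (size 1)    {6} (size 1)    {7} (size 1)    {8} (size 1)  
  chi_0          1             1               1               1               1               1               1               1               1             
  chi_1          1             exp(2*I*pi/9)   exp(4*I*pi/9)   exp(2*I*pi/3)   exp(8*I*pi/9)   exp(-8*I*pi/9)  exp(-2*I*pi/3)  exp(-4*I*pi/9)  exp(-2*I*pi/9)
  chi_2          1             exp(4*I*pi/9)   exp(8*I*pi/9)   exp(-2*I*pi/3)  exp(-2*I*pi/9)  exp(2*I*pi/9)   exp(2*I*pi/3)   exp(-8*I*pi/9)  exp(-4*I*pi/9)
  chi_3          1             exp(2*I*pi/3)   exp(-2*I*pi/3)  1               exp(2*I*pi/3)   exp(-2*I*pi/3)  1               exp(2*I*pi/3)   exp(-2*I*pi/3)
  chi_4          1             exp(8*I*pi/9)   exp(-2*I*pi/9)  exp(2*I*pi/3)   exp(-4*I*pi/9)  exp(4*I*pi/9)   exp(-2*I*pi/3)  exp(2*I*pi/9)   exp(-8*I*pi/9)
  chi_5          1             exp(-8*I*pi/9)  exp(2*I*pi/9)   exp(-2*I*pi/3)  exp(4*I*pi/9)   exp(-4*I*pi/9)  exp(2*I*pi/3)   exp(-2*I*pi/9)  exp(8*I*pi/9) 
  chi_6          1             exp(-2*I*pi/3)  exp(2*I*pi/3)   1               exp(-2*I*pi/3)  exp(2*I*pi/3)   1               exp(-2*I*pi/3)  exp(2*I*pi/3) 
  chi_7          1             exp(-4*I*pi/9)  exp(-8*I*pi/9)  exp(2*I*pi/3)   exp(2*I*pi/9)   exp(-2*I*pi/9)  exp(-2*I*pi/3)  exp(8*I*pi/9)   exp(4*I*pi/9) 
  chi_8          1             exp(-2*I*pi/9)  exp(-4*I*pi/9)  exp(-2*I*pi/3)  exp(-8*I*pi/9)  exp(8*I*pi/9)   exp(2*I*pi/3)   exp(4*I*pi/9)   exp(2*I*pi/9) 

Spot check: chi_3(8) = zeta_9^(3*8) = zeta_9^24 = exp(-2*I*pi/3).

Z/9Z is abelian, so all 9 irreducible complex representations are 1-dimensional. They are given by chi_k(m) = zeta_9^(k*m) for k = 0,...,8. Row orthogonality: sum_m chi_k(m) conj(chi_l(m)) = 9 * [k = l].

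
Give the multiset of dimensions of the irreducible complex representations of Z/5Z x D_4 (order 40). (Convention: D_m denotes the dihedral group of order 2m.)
Dimensions: 1, 1, 1, 1, 1, 1, 1, 1, 1, 1, 1, 1, 1, 1, 1, 1, 1, 1, 1, 1, 2, 2, 2, 2, 2

Argument: There are 25 irreducibles (= number of conjugacy classes). Their dimensions d_i satisfy sum d_i^2 = |G| = 40: 1 + 1 + 1 + 1 + 1 + 1 + 1 + 1 + 1 + 1 + 1 + 1 + 1 + 1 + 1 + 1 + 1 + 1 + 1 + 1 + 4 + 4 + 4 + 4 + 4 = 40. (For the product with Z/5Z: each of the 5 1-dim characters of Z/5Z tensors with each irrep of D_4, giving 5 copies of each D_4-dimension.)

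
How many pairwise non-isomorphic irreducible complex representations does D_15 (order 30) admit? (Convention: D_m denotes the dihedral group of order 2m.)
9

Solution. The number of irreducible complex representations of a finite group equals its number of conjugacy classes. D_15 has 9 conjugacy classes ((n+3)/2 for n odd), so D_15 (order 30) has exactly 9 irreducible complex representations.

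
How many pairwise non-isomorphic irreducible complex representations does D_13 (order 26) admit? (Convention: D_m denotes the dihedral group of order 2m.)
8

Argument: The number of irreducible complex representations of a finite group equals its number of conjugacy classes. D_13 has 8 conjugacy classes ((n+3)/2 for n odd), so D_13 (order 26) has exactly 8 irreducible complex representations.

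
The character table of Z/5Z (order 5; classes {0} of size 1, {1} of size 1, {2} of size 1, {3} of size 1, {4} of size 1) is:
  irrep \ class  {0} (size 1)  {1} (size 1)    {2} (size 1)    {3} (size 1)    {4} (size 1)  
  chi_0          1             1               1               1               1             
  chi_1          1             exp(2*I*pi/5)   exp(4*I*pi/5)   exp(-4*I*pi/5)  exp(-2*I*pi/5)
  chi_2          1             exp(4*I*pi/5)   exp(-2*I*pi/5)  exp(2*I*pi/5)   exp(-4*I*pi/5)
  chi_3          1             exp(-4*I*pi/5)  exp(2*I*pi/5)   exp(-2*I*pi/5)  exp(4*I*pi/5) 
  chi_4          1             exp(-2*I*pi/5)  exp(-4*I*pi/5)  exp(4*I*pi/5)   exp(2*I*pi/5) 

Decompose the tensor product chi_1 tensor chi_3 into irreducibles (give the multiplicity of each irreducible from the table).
chi_1 tensor chi_3 = chi_4 (all other irreducibles have multiplicity 0).

Why: The character of a tensor product is the pointwise product (chi_1 * chi_3)(C) = chi_1(C) * chi_3(C):
  {0}: (1)*(1), {1}: (exp(2*I*pi/5))*(exp(-4*I*pi/5)), {2}: (exp(4*I*pi/5))*(exp(2*I*pi/5)), {3}: (exp(-4*I*pi/5))*(exp(-2*I*pi/5)), {4}: (exp(-2*I*pi/5))*(exp(4*I*pi/5))
so (chi_1 * chi_3) takes values
  {0} -> 1, {1} -> exp(-2*I*pi/5), {2} -> exp(-4*I*pi/5), {3} -> exp(4*I*pi/5), {4} -> exp(2*I*pi/5).
Now take the inner product of this character with each irreducible chi from the table, <chi_1*chi_3, chi> = (1/5) sum_C |C| (chi_1*chi_3)(C) conj(chi(C)):
  <chi_1*chi_3, chi_0> = (1/5)[1*(1)*conj(1) + 1*(exp(-2*I*pi/5))*conj(1) + 1*(exp(-4*I*pi/5))*conj(1) + 1*(exp(4*I*pi/5))*conj(1) + 1*(exp(2*I*pi/5))*conj(1)]
      = (1/5)[(1) + (exp(-2*I*pi/5)) + (exp(-4*I*pi/5)) + (exp(4*I*pi/5)) + (exp(2*I*pi/5))] = 0/5 = 0
  <chi_1*chi_3, chi_1> = (1/5)[1*(1)*conj(1) + 1*(exp(-2*I*pi/5))*conj(exp(2*I*pi/5)) + 1*(exp(-4*I*pi/5))*conj(exp(4*I*pi/5)) + 1*(exp(4*I*pi/5))*conj(exp(-4*I*pi/5)) + 1*(exp(2*I*pi/5))*conj(exp(-2*I*pi/5))]
      = (1/5)[(1) + (exp(-4*I*pi/5)) + (exp(2*I*pi/5)) + (exp(-2*I*pi/5)) + (exp(4*I*pi/5))] = 0/5 = 0
  <chi_1*chi_3, chi_2> = (1/5)[1*(1)*conj(1) + 1*(exp(-2*I*pi/5))*conj(exp(4*I*pi/5)) + 1*(exp(-4*I*pi/5))*conj(exp(-2*I*pi/5)) + 1*(exp(4*I*pi/5))*conj(exp(2*I*pi/5)) + 1*(exp(2*I*pi/5))*conj(exp(-4*I*pi/5))]
      = (1/5)[(1) + (exp(4*I*pi/5)) + (exp(-2*I*pi/5)) + (exp(2*I*pi/5)) + (exp(-4*I*pi/5))] = 0/5 = 0
  <chi_1*chi_3, chi_3> = (1/5)[1*(1)*conj(1) + 1*(exp(-2*I*pi/5))*conj(exp(-4*I*pi/5)) + 1*(exp(-4*I*pi/5))*conj(exp(2*I*pi/5)) + 1*(exp(4*I*pi/5))*conj(exp(-2*I*pi/5)) + 1*(exp(2*I*pi/5))*conj(exp(4*I*pi/5))]
      = (1/5)[(1) + (exp(2*I*pi/5)) + (exp(4*I*pi/5)) + (exp(-4*I*pi/5)) + (exp(-2*I*pi/5))] = 0/5 = 0
  <chi_1*chi_3, chi_4> = (1/5)[1*(1)*conj(1) + 1*(exp(-2*I*pi/5))*conj(exp(-2*I*pi/5)) + 1*(exp(-4*I*pi/5))*conj(exp(-4*I*pi/5)) + 1*(exp(4*I*pi/5))*conj(exp(4*I*pi/5)) + 1*(exp(2*I*pi/5))*conj(exp(2*I*pi/5))]
      = (1/5)[(1) + (1) + (1) + (1) + (1)] = 5/5 = 1
(Exp terms are combined using exp(i*s)*conj(exp(i*t)) = exp(i*(s-t)), and sums of them are collapsed using the identity that for every m > 1 the m distinct m-th roots of unity sum to 0, e.g. 1 + exp(2*I*pi/3) + exp(-2*I*pi/3) = 0.)
Hence the multiplicities are chi_4: 1. Dimension check: dim(chi_1)*dim(chi_3) = 1*1 = 1 and sum (mult * dim) = 1*1 = 1.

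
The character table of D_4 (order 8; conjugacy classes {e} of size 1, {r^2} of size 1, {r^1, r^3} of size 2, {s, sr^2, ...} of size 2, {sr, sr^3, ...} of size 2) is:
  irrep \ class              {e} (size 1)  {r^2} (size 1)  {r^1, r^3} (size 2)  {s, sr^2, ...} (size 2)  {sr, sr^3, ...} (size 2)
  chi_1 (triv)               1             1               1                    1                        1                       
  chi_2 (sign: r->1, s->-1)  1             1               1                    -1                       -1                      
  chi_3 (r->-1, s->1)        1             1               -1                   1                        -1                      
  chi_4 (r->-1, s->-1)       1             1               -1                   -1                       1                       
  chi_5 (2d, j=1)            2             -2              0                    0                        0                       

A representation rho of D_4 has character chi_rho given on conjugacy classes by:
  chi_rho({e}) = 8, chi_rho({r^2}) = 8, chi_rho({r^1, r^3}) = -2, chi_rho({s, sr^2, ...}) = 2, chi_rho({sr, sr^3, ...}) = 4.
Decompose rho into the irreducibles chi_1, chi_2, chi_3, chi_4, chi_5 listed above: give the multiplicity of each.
Multiplicities: chi_1: 3, chi_2: 0, chi_3: 2, chi_4: 3, chi_5: 0.

Reasoning: Use <chi_rho, chi> = (1/|G|) sum_C |C| * chi_rho(C) * conj(chi(C)) with |G| = 8 for each irreducible chi in the table:
  <chi_rho, chi_1> = (1/8)[1*(8)*conj(1) + 1*(8)*conj(1) + 2*(-2)*conj(1) + 2*(2)*conj(1) + 2*(4)*conj(1)]
      = (1/8)[(8) + (8) + (-4) + (4) + (8)] = 24/8 = 3
  <chi_rho, chi_2> = (1/8)[1*(8)*conj(1) + 1*(8)*conj(1) + 2*(-2)*conj(1) + 2*(2)*conj(-1) + 2*(4)*conj(-1)]
      = (1/8)[(8) + (8) + (-4) + (-4) + (-8)] = 0/8 = 0
  <chi_rho, chi_3> = (1/8)[1*(8)*conj(1) + 1*(8)*conj(1) + 2*(-2)*conj(-1) + 2*(2)*conj(1) + 2*(4)*conj(-1)]
      = (1/8)[(8) + (8) + (4) + (4) + (-8)] = 16/8 = 2
  <chi_rho, chi_4> = (1/8)[1*(8)*conj(1) + 1*(8)*conj(1) + 2*(-2)*conj(-1) + 2*(2)*conj(-1) + 2*(4)*conj(1)]
      = (1/8)[(8) + (8) + (4) + (-4) + (8)] = 24/8 = 3
  <chi_rho, chi_5> = (1/8)[1*(8)*conj(2) + 1*(8)*conj(-2) + 2*(-2)*conj(0) + 2*(2)*conj(0) + 2*(4)*conj(0)]
      = (1/8)[(16) + (-16) + (0) + (0) + (0)] = 0/8 = 0
Dimension check: dim(rho) = sum (mult * dim) = 3*1 + 0*1 + 2*1 + 3*1 + 0*2 = 8 = chi_rho(e) = 8.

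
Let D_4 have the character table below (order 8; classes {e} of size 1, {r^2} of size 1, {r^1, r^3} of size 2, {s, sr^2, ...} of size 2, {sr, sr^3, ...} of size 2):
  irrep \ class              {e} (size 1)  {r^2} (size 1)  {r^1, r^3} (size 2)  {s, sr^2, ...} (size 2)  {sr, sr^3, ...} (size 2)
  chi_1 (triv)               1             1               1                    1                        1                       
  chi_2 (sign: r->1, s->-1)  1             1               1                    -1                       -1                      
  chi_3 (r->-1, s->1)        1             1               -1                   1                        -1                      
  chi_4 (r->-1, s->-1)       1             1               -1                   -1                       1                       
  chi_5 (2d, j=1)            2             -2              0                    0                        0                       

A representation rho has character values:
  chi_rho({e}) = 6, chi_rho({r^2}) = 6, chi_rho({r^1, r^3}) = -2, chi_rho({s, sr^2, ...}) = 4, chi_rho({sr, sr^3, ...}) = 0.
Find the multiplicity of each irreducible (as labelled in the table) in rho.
Multiplicities: chi_1: 2, chi_2: 0, chi_3: 3, chi_4: 1, chi_5: 0.

Use <chi_rho, chi> = (1/|G|) sum_C |C| * chi_rho(C) * conj(chi(C)) with |G| = 8 for each irreducible chi in the table:
  <chi_rho, chi_1> = (1/8)[1*(6)*conj(1) + 1*(6)*conj(1) + 2*(-2)*conj(1) + 2*(4)*conj(1) + 2*(0)*conj(1)]
      = (1/8)[(6) + (6) + (-4) + (8) + (0)] = 16/8 = 2
  <chi_rho, chi_2> = (1/8)[1*(6)*conj(1) + 1*(6)*conj(1) + 2*(-2)*conj(1) + 2*(4)*conj(-1) + 2*(0)*conj(-1)]
      = (1/8)[(6) + (6) + (-4) + (-8) + (0)] = 0/8 = 0
  <chi_rho, chi_3> = (1/8)[1*(6)*conj(1) + 1*(6)*conj(1) + 2*(-2)*conj(-1) + 2*(4)*conj(1) + 2*(0)*conj(-1)]
      = (1/8)[(6) + (6) + (4) + (8) + (0)] = 24/8 = 3
  <chi_rho, chi_4> = (1/8)[1*(6)*conj(1) + 1*(6)*conj(1) + 2*(-2)*conj(-1) + 2*(4)*conj(-1) + 2*(0)*conj(1)]
      = (1/8)[(6) + (6) + (4) + (-8) + (0)] = 8/8 = 1
  <chi_rho, chi_5> = (1/8)[1*(6)*conj(2) + 1*(6)*conj(-2) + 2*(-2)*conj(0) + 2*(4)*conj(0) + 2*(0)*conj(0)]
      = (1/8)[(12) + (-12) + (0) + (0) + (0)] = 0/8 = 0
Dimension check: dim(rho) = sum (mult * dim) = 2*1 + 0*1 + 3*1 + 1*1 + 0*2 = 6 = chi_rho(e) = 6.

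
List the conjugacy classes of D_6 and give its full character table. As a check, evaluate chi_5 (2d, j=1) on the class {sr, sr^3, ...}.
Conjugacy classes: {e} of size 1, {r^3} of size 1, {r^1, r^5} of size 2, {r^2, r^4} of size 2, {s, sr^2, ...} of size 3, {sr, sr^3, ...} of size 3.
Character table:
  irrep \ class              {e} (size 1)  {r^3} (size 1)  {r^1, r^5} (size 2)  {r^2, r^4} (size 2)  {s, sr^2, ...} (size 3)  {sr, sr^3, ...} (size 3)
  chi_1 (triv)               1             1               1                    1                    1                        1                       
  chi_2 (sign: r->1, s->-1)  1             1               1                    1                    -1                       -1                      
  chi_3 (r->-1, s->1)        1             -1              -1                   1                    1                        -1                      
  chi_4 (r->-1, s->-1)       1             -1              -1                   1                    -1                       1                       
  chi_5 (2d, j=1)            2             -2              1                    -1                   0                        0                       
  chi_6 (2d, j=2)            2             2               -1                   -1                   0                        0                       

Spot check: chi_5 (2d, j=1) on {sr, sr^3, ...} = 0.

Why: D_6 has order 2*6 = 12 with 6 conjugacy classes, hence 6 irreducibles. Sum of squared dims 1 + 1 + 1 + 1 + 4 + 4 = 12 = |G|. Linear characters come from the abelianisation; the 2-dimensional irreps have character r^k -> 2*cos(2*pi*j*k/6), reflections -> 0.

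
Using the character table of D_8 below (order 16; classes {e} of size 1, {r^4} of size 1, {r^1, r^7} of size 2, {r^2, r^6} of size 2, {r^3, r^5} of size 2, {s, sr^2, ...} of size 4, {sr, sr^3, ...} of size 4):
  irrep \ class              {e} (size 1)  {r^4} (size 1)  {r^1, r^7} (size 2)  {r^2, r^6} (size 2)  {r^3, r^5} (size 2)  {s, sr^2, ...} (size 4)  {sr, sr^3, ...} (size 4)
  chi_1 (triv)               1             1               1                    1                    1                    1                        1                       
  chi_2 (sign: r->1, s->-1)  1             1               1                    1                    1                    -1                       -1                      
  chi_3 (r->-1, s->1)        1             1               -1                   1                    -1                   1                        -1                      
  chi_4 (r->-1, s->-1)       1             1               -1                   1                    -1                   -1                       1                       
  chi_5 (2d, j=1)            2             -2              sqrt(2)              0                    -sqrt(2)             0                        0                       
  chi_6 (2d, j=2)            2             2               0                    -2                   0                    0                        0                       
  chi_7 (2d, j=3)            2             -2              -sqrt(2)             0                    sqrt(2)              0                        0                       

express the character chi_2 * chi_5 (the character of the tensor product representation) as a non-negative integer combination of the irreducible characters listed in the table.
chi_2 tensor chi_5 = chi_5 (all other irreducibles have multiplicity 0).

Solution. The character of a tensor product is the pointwise product (chi_2 * chi_5)(C) = chi_2(C) * chi_5(C):
  {e}: (1)*(2), {r^4}: (1)*(-2), {r^1, r^7}: (1)*(sqrt(2)), {r^2, r^6}: (1)*(0), {r^3, r^5}: (1)*(-sqrt(2)), {s, sr^2, ...}: (-1)*(0), {sr, sr^3, ...}: (-1)*(0)
so (chi_2 * chi_5) takes values
  {e} -> 2, {r^4} -> -2, {r^1, r^7} -> sqrt(2), {r^2, r^6} -> 0, {r^3, r^5} -> -sqrt(2), {s, sr^2, ...} -> 0, {sr, sr^3, ...} -> 0.
Now take the inner product of this character with each irreducible chi from the table, <chi_2*chi_5, chi> = (1/16) sum_C |C| (chi_2*chi_5)(C) conj(chi(C)):
  <chi_2*chi_5, chi_1> = (1/16)[1*(2)*conj(1) + 1*(-2)*conj(1) + 2*(sqrt(2))*conj(1) + 2*(0)*conj(1) + 2*(-sqrt(2))*conj(1) + 4*(0)*conj(1) + 4*(0)*conj(1)]
      = (1/16)[(2) + (-2) + (2*sqrt(2)) + (0) + (-2*sqrt(2)) + (0) + (0)] = 0/16 = 0
  <chi_2*chi_5, chi_2> = (1/16)[1*(2)*conj(1) + 1*(-2)*conj(1) + 2*(sqrt(2))*conj(1) + 2*(0)*conj(1) + 2*(-sqrt(2))*conj(1) + 4*(0)*conj(-1) + 4*(0)*conj(-1)]
      = (1/16)[(2) + (-2) + (2*sqrt(2)) + (0) + (-2*sqrt(2)) + (0) + (0)] = 0/16 = 0
  <chi_2*chi_5, chi_3> = (1/16)[1*(2)*conj(1) + 1*(-2)*conj(1) + 2*(sqrt(2))*conj(-1) + 2*(0)*conj(1) + 2*(-sqrt(2))*conj(-1) + 4*(0)*conj(1) + 4*(0)*conj(-1)]
      = (1/16)[(2) + (-2) + (-2*sqrt(2)) + (0) + (2*sqrt(2)) + (0) + (0)] = 0/16 = 0
  <chi_2*chi_5, chi_4> = (1/16)[1*(2)*conj(1) + 1*(-2)*conj(1) + 2*(sqrt(2))*conj(-1) + 2*(0)*conj(1) + 2*(-sqrt(2))*conj(-1) + 4*(0)*conj(-1) + 4*(0)*conj(1)]
      = (1/16)[(2) + (-2) + (-2*sqrt(2)) + (0) + (2*sqrt(2)) + (0) + (0)] = 0/16 = 0
  <chi_2*chi_5, chi_5> = (1/16)[1*(2)*conj(2) + 1*(-2)*conj(-2) + 2*(sqrt(2))*conj(sqrt(2)) + 2*(0)*conj(0) + 2*(-sqrt(2))*conj(-sqrt(2)) + 4*(0)*conj(0) + 4*(0)*conj(0)]
      = (1/16)[(4) + (4) + (4) + (0) + (4) + (0) + (0)] = 16/16 = 1
  <chi_2*chi_5, chi_6> = (1/16)[1*(2)*conj(2) + 1*(-2)*conj(2) + 2*(sqrt(2))*conj(0) + 2*(0)*conj(-2) + 2*(-sqrt(2))*conj(0) + 4*(0)*conj(0) + 4*(0)*conj(0)]
      = (1/16)[(4) + (-4) + (0) + (0) + (0) + (0) + (0)] = 0/16 = 0
  <chi_2*chi_5, chi_7> = (1/16)[1*(2)*conj(2) + 1*(-2)*conj(-2) + 2*(sqrt(2))*conj(-sqrt(2)) + 2*(0)*conj(0) + 2*(-sqrt(2))*conj(sqrt(2)) + 4*(0)*conj(0) + 4*(0)*conj(0)]
      = (1/16)[(4) + (4) + (-4) + (0) + (-4) + (0) + (0)] = 0/16 = 0
Hence the multiplicities are chi_5: 1. Dimension check: dim(chi_2)*dim(chi_5) = 1*2 = 2 and sum (mult * dim) = 1*2 = 2.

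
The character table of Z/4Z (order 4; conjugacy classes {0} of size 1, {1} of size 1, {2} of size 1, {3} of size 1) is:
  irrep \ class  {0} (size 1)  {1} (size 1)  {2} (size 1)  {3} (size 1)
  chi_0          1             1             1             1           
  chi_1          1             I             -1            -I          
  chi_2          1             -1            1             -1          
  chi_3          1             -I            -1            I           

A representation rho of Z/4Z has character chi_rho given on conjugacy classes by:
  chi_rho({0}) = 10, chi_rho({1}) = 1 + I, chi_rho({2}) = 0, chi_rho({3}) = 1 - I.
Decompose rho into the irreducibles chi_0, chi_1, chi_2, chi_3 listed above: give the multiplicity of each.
Multiplicities: chi_0: 3, chi_1: 3, chi_2: 2, chi_3: 2.

Explanation: Use <chi_rho, chi> = (1/|G|) sum_C |C| * chi_rho(C) * conj(chi(C)) with |G| = 4 for each irreducible chi in the table:
  <chi_rho, chi_0> = (1/4)[1*(10)*conj(1) + 1*(1 + I)*conj(1) + 1*(0)*conj(1) + 1*(1 - I)*conj(1)]
      = (1/4)[(10) + (1 + I) + (0) + (1 - I)] = 12/4 = 3
  <chi_rho, chi_1> = (1/4)[1*(10)*conj(1) + 1*(1 + I)*conj(I) + 1*(0)*conj(-1) + 1*(1 - I)*conj(-I)]
      = (1/4)[(10) + (1 - I) + (0) + (1 + I)] = 12/4 = 3
  <chi_rho, chi_2> = (1/4)[1*(10)*conj(1) + 1*(1 + I)*conj(-1) + 1*(0)*conj(1) + 1*(1 - I)*conj(-1)]
      = (1/4)[(10) + (-1 - I) + (0) + (-1 + I)] = 8/4 = 2
  <chi_rho, chi_3> = (1/4)[1*(10)*conj(1) + 1*(1 + I)*conj(-I) + 1*(0)*conj(-1) + 1*(1 - I)*conj(I)]
      = (1/4)[(10) + (-1 + I) + (0) + (-1 - I)] = 8/4 = 2
(Exp terms are combined using exp(i*s)*conj(exp(i*t)) = exp(i*(s-t)), and sums of them are collapsed using the identity that for every m > 1 the m distinct m-th roots of unity sum to 0, e.g. 1 + exp(2*I*pi/3) + exp(-2*I*pi/3) = 0.)
Dimension check: dim(rho) = sum (mult * dim) = 3*1 + 3*1 + 2*1 + 2*1 = 10 = chi_rho(e) = 10.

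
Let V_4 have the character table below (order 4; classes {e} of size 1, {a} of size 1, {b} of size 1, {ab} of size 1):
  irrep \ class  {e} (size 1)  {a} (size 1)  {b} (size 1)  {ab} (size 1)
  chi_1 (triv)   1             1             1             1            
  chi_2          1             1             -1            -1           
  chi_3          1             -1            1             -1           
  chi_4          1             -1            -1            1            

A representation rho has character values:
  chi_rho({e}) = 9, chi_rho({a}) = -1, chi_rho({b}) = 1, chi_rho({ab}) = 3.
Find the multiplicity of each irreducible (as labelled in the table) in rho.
Multiplicities: chi_1: 3, chi_2: 1, chi_3: 2, chi_4: 3.

Solution. Use <chi_rho, chi> = (1/|G|) sum_C |C| * chi_rho(C) * conj(chi(C)) with |G| = 4 for each irreducible chi in the table:
  <chi_rho, chi_1> = (1/4)[1*(9)*conj(1) + 1*(-1)*conj(1) + 1*(1)*conj(1) + 1*(3)*conj(1)]
      = (1/4)[(9) + (-1) + (1) + (3)] = 12/4 = 3
  <chi_rho, chi_2> = (1/4)[1*(9)*conj(1) + 1*(-1)*conj(1) + 1*(1)*conj(-1) + 1*(3)*conj(-1)]
      = (1/4)[(9) + (-1) + (-1) + (-3)] = 4/4 = 1
  <chi_rho, chi_3> = (1/4)[1*(9)*conj(1) + 1*(-1)*conj(-1) + 1*(1)*conj(1) + 1*(3)*conj(-1)]
      = (1/4)[(9) + (1) + (1) + (-3)] = 8/4 = 2
  <chi_rho, chi_4> = (1/4)[1*(9)*conj(1) + 1*(-1)*conj(-1) + 1*(1)*conj(-1) + 1*(3)*conj(1)]
      = (1/4)[(9) + (1) + (-1) + (3)] = 12/4 = 3
Dimension check: dim(rho) = sum (mult * dim) = 3*1 + 1*1 + 2*1 + 3*1 = 9 = chi_rho(e) = 9.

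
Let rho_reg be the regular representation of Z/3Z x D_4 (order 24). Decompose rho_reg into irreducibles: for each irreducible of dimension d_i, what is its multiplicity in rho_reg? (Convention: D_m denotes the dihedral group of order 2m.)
Each irreducible V_i of dimension d_i appears with multiplicity d_i, i.e. rho_reg = (direct sum over all irreducibles V_i) d_i V_i. The irreducible dimensions for Z/3Z x D_4 are 1, 1, 1, 1, 1, 1, 1, 1, 1, 1, 1, 1, 2, 2, 2: 12 irreducibles of dimension 1, each with multiplicity 1; 3 irreducibles of dimension 2, each with multiplicity 2. Total dimension 12*1*1 + 3*2*2 = 24 = |G|.

Why: General theorem: in the regular representation of a finite group G, each irreducible appears with multiplicity equal to its dimension. Check: dim(rho_reg) = sum d_i^2 = 1 + 1 + 1 + 1 + 1 + 1 + 1 + 1 + 1 + 1 + 1 + 1 + 4 + 4 + 4 = 24 = |G|.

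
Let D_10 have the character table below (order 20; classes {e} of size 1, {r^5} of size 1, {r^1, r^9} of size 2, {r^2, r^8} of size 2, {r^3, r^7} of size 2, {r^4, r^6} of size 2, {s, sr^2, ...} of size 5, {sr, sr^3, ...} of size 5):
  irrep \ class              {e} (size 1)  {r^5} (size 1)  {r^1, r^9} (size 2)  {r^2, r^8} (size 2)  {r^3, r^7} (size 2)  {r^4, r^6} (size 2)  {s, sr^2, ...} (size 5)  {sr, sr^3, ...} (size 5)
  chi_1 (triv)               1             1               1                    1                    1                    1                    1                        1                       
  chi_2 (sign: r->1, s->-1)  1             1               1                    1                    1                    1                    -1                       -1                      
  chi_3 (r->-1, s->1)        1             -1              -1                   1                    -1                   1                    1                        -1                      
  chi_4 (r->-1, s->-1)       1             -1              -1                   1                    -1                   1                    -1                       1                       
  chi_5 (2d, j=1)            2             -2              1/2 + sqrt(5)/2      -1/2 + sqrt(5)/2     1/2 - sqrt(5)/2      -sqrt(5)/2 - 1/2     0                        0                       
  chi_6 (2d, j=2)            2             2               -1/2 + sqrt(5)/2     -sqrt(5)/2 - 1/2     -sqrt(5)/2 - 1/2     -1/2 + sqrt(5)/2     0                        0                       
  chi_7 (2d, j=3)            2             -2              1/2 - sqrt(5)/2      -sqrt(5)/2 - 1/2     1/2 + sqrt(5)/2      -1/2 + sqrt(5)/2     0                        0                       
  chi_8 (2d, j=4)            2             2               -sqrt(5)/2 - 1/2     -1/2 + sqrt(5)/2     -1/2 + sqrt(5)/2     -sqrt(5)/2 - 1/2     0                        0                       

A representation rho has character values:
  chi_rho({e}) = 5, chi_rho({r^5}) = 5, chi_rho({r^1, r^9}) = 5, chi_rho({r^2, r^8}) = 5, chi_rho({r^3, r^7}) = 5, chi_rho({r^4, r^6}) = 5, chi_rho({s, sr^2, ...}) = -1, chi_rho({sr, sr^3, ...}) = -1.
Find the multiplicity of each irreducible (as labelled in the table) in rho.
Multiplicities: chi_1: 2, chi_2: 3, chi_3: 0, chi_4: 0, chi_5: 0, chi_6: 0, chi_7: 0, chi_8: 0.

Use <chi_rho, chi> = (1/|G|) sum_C |C| * chi_rho(C) * conj(chi(C)) with |G| = 20 for each irreducible chi in the table:
  <chi_rho, chi_1> = (1/20)[1*(5)*conj(1) + 1*(5)*conj(1) + 2*(5)*conj(1) + 2*(5)*conj(1) + 2*(5)*conj(1) + 2*(5)*conj(1) + 5*(-1)*conj(1) + 5*(-1)*conj(1)]
      = (1/20)[(5) + (5) + (10) + (10) + (10) + (10) + (-5) + (-5)] = 40/20 = 2
  <chi_rho, chi_2> = (1/20)[1*(5)*conj(1) + 1*(5)*conj(1) + 2*(5)*conj(1) + 2*(5)*conj(1) + 2*(5)*conj(1) + 2*(5)*conj(1) + 5*(-1)*conj(-1) + 5*(-1)*conj(-1)]
      = (1/20)[(5) + (5) + (10) + (10) + (10) + (10) + (5) + (5)] = 60/20 = 3
  <chi_rho, chi_3> = (1/20)[1*(5)*conj(1) + 1*(5)*conj(-1) + 2*(5)*conj(-1) + 2*(5)*conj(1) + 2*(5)*conj(-1) + 2*(5)*conj(1) + 5*(-1)*conj(1) + 5*(-1)*conj(-1)]
      = (1/20)[(5) + (-5) + (-10) + (10) + (-10) + (10) + (-5) + (5)] = 0/20 = 0
  <chi_rho, chi_4> = (1/20)[1*(5)*conj(1) + 1*(5)*conj(-1) + 2*(5)*conj(-1) + 2*(5)*conj(1) + 2*(5)*conj(-1) + 2*(5)*conj(1) + 5*(-1)*conj(-1) + 5*(-1)*conj(1)]
      = (1/20)[(5) + (-5) + (-10) + (10) + (-10) + (10) + (5) + (-5)] = 0/20 = 0
  <chi_rho, chi_5> = (1/20)[1*(5)*conj(2) + 1*(5)*conj(-2) + 2*(5)*conj(1/2 + sqrt(5)/2) + 2*(5)*conj(-1/2 + sqrt(5)/2) + 2*(5)*conj(1/2 - sqrt(5)/2) + 2*(5)*conj(-sqrt(5)/2 - 1/2) + 5*(-1)*conj(0) + 5*(-1)*conj(0)]
      = (1/20)[(10) + (-10) + (5 + 5*sqrt(5)) + (-5 + 5*sqrt(5)) + (5 - 5*sqrt(5)) + (-5*sqrt(5) - 5) + (0) + (0)] = 0/20 = 0
  <chi_rho, chi_6> = (1/20)[1*(5)*conj(2) + 1*(5)*conj(2) + 2*(5)*conj(-1/2 + sqrt(5)/2) + 2*(5)*conj(-sqrt(5)/2 - 1/2) + 2*(5)*conj(-sqrt(5)/2 - 1/2) + 2*(5)*conj(-1/2 + sqrt(5)/2) + 5*(-1)*conj(0) + 5*(-1)*conj(0)]
      = (1/20)[(10) + (10) + (-5 + 5*sqrt(5)) + (-5*sqrt(5) - 5) + (-5*sqrt(5) - 5) + (-5 + 5*sqrt(5)) + (0) + (0)] = 0/20 = 0
  <chi_rho, chi_7> = (1/20)[1*(5)*conj(2) + 1*(5)*conj(-2) + 2*(5)*conj(1/2 - sqrt(5)/2) + 2*(5)*conj(-sqrt(5)/2 - 1/2) + 2*(5)*conj(1/2 + sqrt(5)/2) + 2*(5)*conj(-1/2 + sqrt(5)/2) + 5*(-1)*conj(0) + 5*(-1)*conj(0)]
      = (1/20)[(10) + (-10) + (5 - 5*sqrt(5)) + (-5*sqrt(5) - 5) + (5 + 5*sqrt(5)) + (-5 + 5*sqrt(5)) + (0) + (0)] = 0/20 = 0
  <chi_rho, chi_8> = (1/20)[1*(5)*conj(2) + 1*(5)*conj(2) + 2*(5)*conj(-sqrt(5)/2 - 1/2) + 2*(5)*conj(-1/2 + sqrt(5)/2) + 2*(5)*conj(-1/2 + sqrt(5)/2) + 2*(5)*conj(-sqrt(5)/2 - 1/2) + 5*(-1)*conj(0) + 5*(-1)*conj(0)]
      = (1/20)[(10) + (10) + (-5*sqrt(5) - 5) + (-5 + 5*sqrt(5)) + (-5 + 5*sqrt(5)) + (-5*sqrt(5) - 5) + (0) + (0)] = 0/20 = 0
Dimension check: dim(rho) = sum (mult * dim) = 2*1 + 3*1 + 0*1 + 0*1 + 0*2 + 0*2 + 0*2 + 0*2 = 5 = chi_rho(e) = 5.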